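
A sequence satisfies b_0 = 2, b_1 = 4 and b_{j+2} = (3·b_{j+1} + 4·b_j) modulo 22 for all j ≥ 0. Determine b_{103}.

b_0 = 2; b_1 = 4; b_2 = 20; b_3 = 10; b_4 = 0; b_5 = 18; b_6 = 10; b_7 = 14; b_8 = 16; b_9 = 16; b_{10} = 2; b_{11} = 4.
Since (b_{10}, b_{11}) = (b_0, b_1) = (2, 4) (two consecutive terms determine the rest), the sequence is periodic with period 10.
So b_{103} = b_{0 + ((103-0) mod 10)} = b_3 = 10.

10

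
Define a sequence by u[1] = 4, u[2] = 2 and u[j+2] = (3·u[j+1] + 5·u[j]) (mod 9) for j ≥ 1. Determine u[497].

Listing terms: u[1] = 4,  u[2] = 2,  u[3] = 8,  u[4] = 7,  u[5] = 7,  u[6] = 2,  u[7] = 5,  u[8] = 7,  u[9] = 1,  u[10] = 2,  u[11] = 2,  u[12] = 7,  u[13] = 4,  u[14] = 2.
The sequence repeats with period 12.
(497 - 1) mod 12 = 4, so u[497] = u[5] = 7.

7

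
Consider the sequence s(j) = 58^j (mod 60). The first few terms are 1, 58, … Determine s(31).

Listing terms: s(0) = 1,  s(1) = 58,  s(2) = 4,  s(3) = 52,  s(4) = 16,  s(5) = 28,  s(6) = 4.
Since s(6) = s(2) = 4, the sequence is eventually periodic: after a pre-period of length 2 it cycles with period 4.
For j ≥ 2, s(j) depends only on (j - 2) mod 4. (31 - 2) mod 4 = 1, so s(31) = s(3) = 52.

52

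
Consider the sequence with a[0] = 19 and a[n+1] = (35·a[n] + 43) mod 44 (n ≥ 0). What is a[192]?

7

a[0] = 19,  a[1] = 4,  a[2] = 7,  a[3] = 24,  a[4] = 3,  a[5] = 16,  a[6] = 31,  a[7] = 28,  a[8] = 11,  a[9] = 32,  a[10] = 19.
The sequence repeats with period 10.
So a[192] = a[0 + ((192-0) mod 10)] = a[2] = 7.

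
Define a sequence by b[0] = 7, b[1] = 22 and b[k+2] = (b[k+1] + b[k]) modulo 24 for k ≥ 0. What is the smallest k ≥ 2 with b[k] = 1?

8

We have b[0] = 7, b[1] = 22, b[2] = 5, b[3] = 3, b[4] = 8, b[5] = 11, b[6] = 19, b[7] = 6, b[8] = 1, b[9] = 7, b[10] = 8, b[11] = 15, b[12] = 23, b[13] = 14, b[14] = 13, b[15] = 3, b[16] = 16, b[17] = 19, b[18] = 11, b[19] = 6, b[20] = 17, b[21] = 23, b[22] = 16, b[23] = 15, b[24] = 7, b[25] = 22.
Since (b[24], b[25]) = (b[0], b[1]) = (7, 22) (two consecutive terms determine the rest), the sequence is periodic with period 24.
The value 1 first appears (with k ≥ 2) at b[8].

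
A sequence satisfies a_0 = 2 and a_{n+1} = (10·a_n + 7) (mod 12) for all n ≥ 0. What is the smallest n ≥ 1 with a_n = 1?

We have a_0 = 2; a_1 = 3; a_2 = 1; a_3 = 5; a_4 = 9; a_5 = 1.
Since a_5 = a_2 = 1, the sequence is eventually periodic: after a pre-period of length 2 it cycles with period 3.
The value 1 first appears (with n ≥ 1) at a_2.

2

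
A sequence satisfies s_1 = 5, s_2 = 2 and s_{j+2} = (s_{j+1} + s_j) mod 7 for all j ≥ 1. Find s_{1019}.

0

Listing terms: s_1 = 5, s_2 = 2, s_3 = 0, s_4 = 2, s_5 = 2, s_6 = 4, s_7 = 6, s_8 = 3, s_9 = 2, s_{10} = 5, s_{11} = 0, s_{12} = 5, s_{13} = 5, s_{14} = 3, s_{15} = 1, s_{16} = 4, s_{17} = 5, s_{18} = 2.
Since (s_{17}, s_{18}) = (s_1, s_2) = (5, 2) (two consecutive terms determine the rest), the sequence is periodic with period 16.
So s_{1019} = s_{1 + ((1019-1) mod 16)} = s_{11} = 0.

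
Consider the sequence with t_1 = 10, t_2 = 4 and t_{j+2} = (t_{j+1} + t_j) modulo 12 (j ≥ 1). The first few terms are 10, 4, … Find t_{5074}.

10

Computing terms: t_1 = 10, t_2 = 4, t_3 = 2, t_4 = 6, t_5 = 8, t_6 = 2, t_7 = 10, t_8 = 0, t_9 = 10, t_{10} = 10, t_{11} = 8, t_{12} = 6, t_{13} = 2, t_{14} = 8, t_{15} = 10, t_{16} = 6, t_{17} = 4, t_{18} = 10, t_{19} = 2, t_{20} = 0, t_{21} = 2, t_{22} = 2, t_{23} = 4, t_{24} = 6, t_{25} = 10, t_{26} = 4.
The sequence repeats with period 24.
So t_{5074} = t_{1 + ((5074-1) mod 24)} = t_{10} = 10.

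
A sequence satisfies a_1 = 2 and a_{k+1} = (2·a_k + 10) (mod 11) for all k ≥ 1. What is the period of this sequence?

Listing terms: a_1 = 2, a_2 = 3, a_3 = 5, a_4 = 9, a_5 = 6, a_6 = 0, a_7 = 10, a_8 = 8, a_9 = 4, a_{10} = 7, a_{11} = 2.
The sequence repeats with period 10.

10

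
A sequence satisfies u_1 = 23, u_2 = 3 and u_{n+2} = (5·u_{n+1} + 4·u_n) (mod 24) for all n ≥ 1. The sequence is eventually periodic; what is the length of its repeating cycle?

8

u_1 = 23, u_2 = 3, u_3 = 11, u_4 = 19, u_5 = 19, u_6 = 3, u_7 = 19, u_8 = 11, u_9 = 11, u_{10} = 3, u_{11} = 11.
Since (u_{10}, u_{11}) = (u_2, u_3) = (3, 11) (two consecutive terms determine the rest), the sequence is eventually periodic: after a pre-period of length 1 it cycles with period 8.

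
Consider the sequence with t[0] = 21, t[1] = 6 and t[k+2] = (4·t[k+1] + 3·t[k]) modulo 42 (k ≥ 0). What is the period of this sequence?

t[0] = 21,  t[1] = 6,  t[2] = 3,  t[3] = 30,  t[4] = 3,  t[5] = 18,  t[6] = 39,  t[7] = 0,  t[8] = 33,  t[9] = 6,  t[10] = 39,  t[11] = 6,  t[12] = 15,  t[13] = 36,  t[14] = 21,  t[15] = 24,  t[16] = 33,  t[17] = 36,  t[18] = 33,  t[19] = 30,  t[20] = 9,  t[21] = 0,  t[22] = 27,  t[23] = 24,  t[24] = 9,  t[25] = 24,  t[26] = 39,  t[27] = 18,  t[28] = 21,  t[29] = 12,  t[30] = 27,  t[31] = 18,  t[32] = 27,  t[33] = 36,  t[34] = 15,  t[35] = 0,  t[36] = 3,  t[37] = 12,  t[38] = 15,  t[39] = 12,  t[40] = 9,  t[41] = 30,  t[42] = 21,  t[43] = 6.
The sequence repeats with period 42.

42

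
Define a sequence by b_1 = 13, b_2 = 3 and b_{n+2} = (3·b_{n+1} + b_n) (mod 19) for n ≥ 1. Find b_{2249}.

Computing terms: b_1 = 13,  b_2 = 3,  b_3 = 3,  b_4 = 12,  b_5 = 1,  b_6 = 15,  b_7 = 8,  b_8 = 1,  b_9 = 11,  b_{10} = 15,  b_{11} = 18,  b_{12} = 12,  b_{13} = 16,  b_{14} = 3,  b_{15} = 6,  b_{16} = 2,  b_{17} = 12,  b_{18} = 0,  b_{19} = 12,  b_{20} = 17,  b_{21} = 6,  b_{22} = 16,  b_{23} = 16,  b_{24} = 7,  b_{25} = 18,  b_{26} = 4,  b_{27} = 11,  b_{28} = 18,  b_{29} = 8,  b_{30} = 4,  b_{31} = 1,  b_{32} = 7,  b_{33} = 3,  b_{34} = 16,  b_{35} = 13,  b_{36} = 17,  b_{37} = 7,  b_{38} = 0,  b_{39} = 7,  b_{40} = 2,  b_{41} = 13,  b_{42} = 3.
Since (b_{41}, b_{42}) = (b_1, b_2) = (13, 3) (two consecutive terms determine the rest), the sequence is periodic with period 40.
So b_{2249} = b_{1 + ((2249-1) mod 40)} = b_9 = 11.

11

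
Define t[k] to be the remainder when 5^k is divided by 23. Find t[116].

Listing terms: t[1] = 5,  t[2] = 2,  t[3] = 10,  t[4] = 4,  t[5] = 20,  t[6] = 8,  t[7] = 17,  t[8] = 16,  t[9] = 11,  t[10] = 9,  t[11] = 22,  t[12] = 18,  t[13] = 21,  t[14] = 13,  t[15] = 19,  t[16] = 3,  t[17] = 15,  t[18] = 6,  t[19] = 7,  t[20] = 12,  t[21] = 14,  t[22] = 1,  t[23] = 5.
Since t[23] = t[1] = 5, the sequence is periodic with period 22.
So t[116] = t[1 + ((116-1) mod 22)] = t[6] = 8.

8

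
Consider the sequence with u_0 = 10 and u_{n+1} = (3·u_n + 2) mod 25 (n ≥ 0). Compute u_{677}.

Computing terms: u_0 = 10,  u_1 = 7,  u_2 = 23,  u_3 = 21,  u_4 = 15,  u_5 = 22,  u_6 = 18,  u_7 = 6,  u_8 = 20,  u_9 = 12,  u_{10} = 13,  u_{11} = 16,  u_{12} = 0,  u_{13} = 2,  u_{14} = 8,  u_{15} = 1,  u_{16} = 5,  u_{17} = 17,  u_{18} = 3,  u_{19} = 11,  u_{20} = 10.
The sequence repeats with period 20.
(677 - 0) mod 20 = 17, so u_{677} = u_{17} = 17.

17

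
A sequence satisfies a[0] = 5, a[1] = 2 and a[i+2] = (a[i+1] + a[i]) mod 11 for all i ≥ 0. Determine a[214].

Listing terms: a[0] = 5; a[1] = 2; a[2] = 7; a[3] = 9; a[4] = 5; a[5] = 3; a[6] = 8; a[7] = 0; a[8] = 8; a[9] = 8; a[10] = 5; a[11] = 2.
The sequence repeats with period 10.
(214 - 0) mod 10 = 4, so a[214] = a[4] = 5.

5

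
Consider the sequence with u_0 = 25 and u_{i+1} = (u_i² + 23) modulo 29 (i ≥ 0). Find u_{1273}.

Computing terms: u_0 = 25, u_1 = 10, u_2 = 7, u_3 = 14, u_4 = 16, u_5 = 18, u_6 = 28, u_7 = 24, u_8 = 19, u_9 = 7.
Since u_9 = u_2 = 7, the sequence is eventually periodic: after a pre-period of length 2 it cycles with period 7.
For i ≥ 2, u_i depends only on (i - 2) mod 7. (1273 - 2) mod 7 = 4, so u_{1273} = u_6 = 28.

28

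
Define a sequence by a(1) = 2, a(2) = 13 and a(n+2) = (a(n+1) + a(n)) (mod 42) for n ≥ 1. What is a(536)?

17

Listing terms: a(1) = 2; a(2) = 13; a(3) = 15; a(4) = 28; a(5) = 1; a(6) = 29; a(7) = 30; a(8) = 17; a(9) = 5; a(10) = 22; a(11) = 27; a(12) = 7; a(13) = 34; a(14) = 41; a(15) = 33; a(16) = 32; a(17) = 23; a(18) = 13; a(19) = 36; a(20) = 7; a(21) = 1; a(22) = 8; a(23) = 9; a(24) = 17; a(25) = 26; a(26) = 1; a(27) = 27; a(28) = 28; a(29) = 13; a(30) = 41; a(31) = 12; a(32) = 11; a(33) = 23; a(34) = 34; a(35) = 15; a(36) = 7; a(37) = 22; a(38) = 29; a(39) = 9; a(40) = 38; a(41) = 5; a(42) = 1; a(43) = 6; a(44) = 7; a(45) = 13; a(46) = 20; a(47) = 33; a(48) = 11; a(49) = 2; a(50) = 13.
Since (a(49), a(50)) = (a(1), a(2)) = (2, 13) (two consecutive terms determine the rest), the sequence is periodic with period 48.
So a(536) = a(1 + ((536-1) mod 48)) = a(8) = 17.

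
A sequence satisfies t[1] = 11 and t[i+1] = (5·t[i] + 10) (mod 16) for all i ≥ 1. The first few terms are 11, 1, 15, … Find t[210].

1

Computing terms: t[1] = 11,  t[2] = 1,  t[3] = 15,  t[4] = 5,  t[5] = 3,  t[6] = 9,  t[7] = 7,  t[8] = 13,  t[9] = 11.
The sequence repeats with period 8.
(210 - 1) mod 8 = 1, so t[210] = t[2] = 1.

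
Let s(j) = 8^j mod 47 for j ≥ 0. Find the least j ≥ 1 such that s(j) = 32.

Listing terms: s(0) = 1, s(1) = 8, s(2) = 17, s(3) = 42, s(4) = 7, s(5) = 9, s(6) = 25, s(7) = 12, s(8) = 2, s(9) = 16, s(10) = 34, s(11) = 37, s(12) = 14, s(13) = 18, s(14) = 3, s(15) = 24, s(16) = 4, s(17) = 32, s(18) = 21, s(19) = 27, s(20) = 28, s(21) = 36, s(22) = 6, s(23) = 1.
The sequence repeats with period 23.
The value 32 first appears (with j ≥ 1) at s(17).

17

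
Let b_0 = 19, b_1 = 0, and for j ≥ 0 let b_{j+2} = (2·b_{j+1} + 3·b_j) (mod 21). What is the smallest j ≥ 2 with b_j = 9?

3

b_0 = 19, b_1 = 0, b_2 = 15, b_3 = 9, b_4 = 0, b_5 = 6, b_6 = 12, b_7 = 0, b_8 = 15.
Since (b_7, b_8) = (b_1, b_2) = (0, 15) (two consecutive terms determine the rest), the sequence is eventually periodic: after a pre-period of length 1 it cycles with period 6.
The value 9 first appears (with j ≥ 2) at b_3.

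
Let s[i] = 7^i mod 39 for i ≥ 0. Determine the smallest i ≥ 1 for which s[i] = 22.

4

We have s[0] = 1; s[1] = 7; s[2] = 10; s[3] = 31; s[4] = 22; s[5] = 37; s[6] = 25; s[7] = 19; s[8] = 16; s[9] = 34; s[10] = 4; s[11] = 28; s[12] = 1.
The sequence repeats with period 12.
The value 22 first appears (with i ≥ 1) at s[4].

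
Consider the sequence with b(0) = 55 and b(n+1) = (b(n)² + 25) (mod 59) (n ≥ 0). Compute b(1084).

32

Listing terms: b(0) = 55,  b(1) = 41,  b(2) = 54,  b(3) = 50,  b(4) = 47,  b(5) = 51,  b(6) = 30,  b(7) = 40,  b(8) = 32,  b(9) = 46,  b(10) = 17,  b(11) = 19,  b(12) = 32.
Since b(12) = b(8) = 32, the sequence is eventually periodic: after a pre-period of length 8 it cycles with period 4.
For n ≥ 8, b(n) depends only on (n - 8) mod 4. (1084 - 8) mod 4 = 0, so b(1084) = b(8) = 32.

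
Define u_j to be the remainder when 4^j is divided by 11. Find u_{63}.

We have u_0 = 1, u_1 = 4, u_2 = 5, u_3 = 9, u_4 = 3, u_5 = 1.
Since u_5 = u_0 = 1, the sequence is periodic with period 5.
So u_{63} = u_{0 + ((63-0) mod 5)} = u_3 = 9.

9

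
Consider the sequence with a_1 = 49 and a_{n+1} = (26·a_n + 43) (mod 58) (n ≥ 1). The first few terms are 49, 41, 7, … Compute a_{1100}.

23

We have a_1 = 49; a_2 = 41; a_3 = 7; a_4 = 51; a_5 = 35; a_6 = 25; a_7 = 55; a_8 = 23; a_9 = 3; a_{10} = 5; a_{11} = 57; a_{12} = 17; a_{13} = 21; a_{14} = 9; a_{15} = 45; a_{16} = 53; a_{17} = 29; a_{18} = 43; a_{19} = 1; a_{20} = 11; a_{21} = 39; a_{22} = 13; a_{23} = 33; a_{24} = 31; a_{25} = 37; a_{26} = 19; a_{27} = 15; a_{28} = 27; a_{29} = 49.
The sequence repeats with period 28.
So a_{1100} = a_{1 + ((1100-1) mod 28)} = a_8 = 23.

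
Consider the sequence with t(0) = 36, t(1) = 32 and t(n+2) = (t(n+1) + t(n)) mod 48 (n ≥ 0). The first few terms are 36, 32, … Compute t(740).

36

t(0) = 36,  t(1) = 32,  t(2) = 20,  t(3) = 4,  t(4) = 24,  t(5) = 28,  t(6) = 4,  t(7) = 32,  t(8) = 36,  t(9) = 20,  t(10) = 8,  t(11) = 28,  t(12) = 36,  t(13) = 16,  t(14) = 4,  t(15) = 20,  t(16) = 24,  t(17) = 44,  t(18) = 20,  t(19) = 16,  t(20) = 36,  t(21) = 4,  t(22) = 40,  t(23) = 44,  t(24) = 36,  t(25) = 32.
Since (t(24), t(25)) = (t(0), t(1)) = (36, 32) (two consecutive terms determine the rest), the sequence is periodic with period 24.
So t(740) = t(0 + ((740-0) mod 24)) = t(20) = 36.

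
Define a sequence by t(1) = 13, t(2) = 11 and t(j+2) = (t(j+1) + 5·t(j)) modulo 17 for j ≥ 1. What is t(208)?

Listing terms: t(1) = 13; t(2) = 11; t(3) = 8; t(4) = 12; t(5) = 1; t(6) = 10; t(7) = 15; t(8) = 14; t(9) = 4; t(10) = 6; t(11) = 9; t(12) = 5; t(13) = 16; t(14) = 7; t(15) = 2; t(16) = 3; t(17) = 13; t(18) = 11.
The sequence repeats with period 16.
(208 - 1) mod 16 = 15, so t(208) = t(16) = 3.

3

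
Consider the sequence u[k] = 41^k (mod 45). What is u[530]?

Computing terms: u[0] = 1,  u[1] = 41,  u[2] = 16,  u[3] = 26,  u[4] = 31,  u[5] = 11,  u[6] = 1.
Since u[6] = u[0] = 1, the sequence is periodic with period 6.
So u[530] = u[0 + ((530-0) mod 6)] = u[2] = 16.

16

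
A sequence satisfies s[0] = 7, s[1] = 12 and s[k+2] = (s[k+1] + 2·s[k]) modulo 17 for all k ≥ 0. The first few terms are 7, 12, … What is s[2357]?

15

s[0] = 7,  s[1] = 12,  s[2] = 9,  s[3] = 16,  s[4] = 0,  s[5] = 15,  s[6] = 15,  s[7] = 11,  s[8] = 7,  s[9] = 12.
The sequence repeats with period 8.
(2357 - 0) mod 8 = 5, so s[2357] = s[5] = 15.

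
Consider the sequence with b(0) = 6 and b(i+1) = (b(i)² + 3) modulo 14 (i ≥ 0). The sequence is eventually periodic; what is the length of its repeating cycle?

We have b(0) = 6; b(1) = 11; b(2) = 12; b(3) = 7; b(4) = 10; b(5) = 5; b(6) = 0; b(7) = 3; b(8) = 12.
Since b(8) = b(2) = 12, the sequence is eventually periodic: after a pre-period of length 2 it cycles with period 6.

6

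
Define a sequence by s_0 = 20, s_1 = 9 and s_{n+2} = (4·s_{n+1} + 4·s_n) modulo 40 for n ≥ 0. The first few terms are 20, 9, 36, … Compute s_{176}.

s_0 = 20; s_1 = 9; s_2 = 36; s_3 = 20; s_4 = 24; s_5 = 16; s_6 = 0; s_7 = 24; s_8 = 16.
Since (s_7, s_8) = (s_4, s_5) = (24, 16) (two consecutive terms determine the rest), the sequence is eventually periodic: after a pre-period of length 4 it cycles with period 3.
For n ≥ 4, s_n depends only on (n - 4) mod 3. (176 - 4) mod 3 = 1, so s_{176} = s_5 = 16.

16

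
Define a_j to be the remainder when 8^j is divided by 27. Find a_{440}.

Computing terms: a_1 = 8; a_2 = 10; a_3 = 26; a_4 = 19; a_5 = 17; a_6 = 1; a_7 = 8.
The sequence repeats with period 6.
(440 - 1) mod 6 = 1, so a_{440} = a_2 = 10.

10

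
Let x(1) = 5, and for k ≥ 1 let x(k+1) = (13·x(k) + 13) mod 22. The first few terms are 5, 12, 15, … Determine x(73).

x(1) = 5, x(2) = 12, x(3) = 15, x(4) = 10, x(5) = 11, x(6) = 2, x(7) = 17, x(8) = 14, x(9) = 19, x(10) = 18, x(11) = 5.
Since x(11) = x(1) = 5, the sequence is periodic with period 10.
So x(73) = x(1 + ((73-1) mod 10)) = x(3) = 15.

15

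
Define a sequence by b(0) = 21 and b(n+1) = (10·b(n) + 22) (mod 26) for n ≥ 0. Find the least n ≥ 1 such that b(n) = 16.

Computing terms: b(0) = 21; b(1) = 24; b(2) = 2; b(3) = 16; b(4) = 0; b(5) = 22; b(6) = 8; b(7) = 24.
Since b(7) = b(1) = 24, the sequence is eventually periodic: after a pre-period of length 1 it cycles with period 6.
The value 16 first appears (with n ≥ 1) at b(3).

3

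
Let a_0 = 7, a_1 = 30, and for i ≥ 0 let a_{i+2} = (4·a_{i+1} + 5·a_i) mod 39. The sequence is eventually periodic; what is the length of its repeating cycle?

12

Listing terms: a_0 = 7; a_1 = 30; a_2 = 38; a_3 = 29; a_4 = 33; a_5 = 4; a_6 = 25; a_7 = 3; a_8 = 20; a_9 = 17; a_{10} = 12; a_{11} = 16; a_{12} = 7; a_{13} = 30.
The sequence repeats with period 12.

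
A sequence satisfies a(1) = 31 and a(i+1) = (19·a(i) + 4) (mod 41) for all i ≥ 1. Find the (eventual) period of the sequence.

Computing terms: a(1) = 31, a(2) = 19, a(3) = 37, a(4) = 10, a(5) = 30, a(6) = 0, a(7) = 4, a(8) = 39, a(9) = 7, a(10) = 14, a(11) = 24, a(12) = 9, a(13) = 11, a(14) = 8, a(15) = 33, a(16) = 16, a(17) = 21, a(18) = 34, a(19) = 35, a(20) = 13, a(21) = 5, a(22) = 17, a(23) = 40, a(24) = 26, a(25) = 6, a(26) = 36, a(27) = 32, a(28) = 38, a(29) = 29, a(30) = 22, a(31) = 12, a(32) = 27, a(33) = 25, a(34) = 28, a(35) = 3, a(36) = 20, a(37) = 15, a(38) = 2, a(39) = 1, a(40) = 23, a(41) = 31.
Since a(41) = a(1) = 31, the sequence is periodic with period 40.

40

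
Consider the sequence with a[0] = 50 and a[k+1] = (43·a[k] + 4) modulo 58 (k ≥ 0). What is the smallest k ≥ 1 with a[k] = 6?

We have a[0] = 50; a[1] = 8; a[2] = 0; a[3] = 4; a[4] = 2; a[5] = 32; a[6] = 46; a[7] = 10; a[8] = 28; a[9] = 48; a[10] = 38; a[11] = 14; a[12] = 26; a[13] = 20; a[14] = 52; a[15] = 36; a[16] = 44; a[17] = 40; a[18] = 42; a[19] = 12; a[20] = 56; a[21] = 34; a[22] = 16; a[23] = 54; a[24] = 6; a[25] = 30; a[26] = 18; a[27] = 24; a[28] = 50.
The sequence repeats with period 28.
The value 6 first appears (with k ≥ 1) at a[24].

24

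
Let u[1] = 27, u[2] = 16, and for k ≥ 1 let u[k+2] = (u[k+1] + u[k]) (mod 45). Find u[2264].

u[1] = 27, u[2] = 16, u[3] = 43, u[4] = 14, u[5] = 12, u[6] = 26, u[7] = 38, u[8] = 19, u[9] = 12, u[10] = 31, u[11] = 43, u[12] = 29, u[13] = 27, u[14] = 11, u[15] = 38, u[16] = 4, u[17] = 42, u[18] = 1, u[19] = 43, u[20] = 44, u[21] = 42, u[22] = 41, u[23] = 38, u[24] = 34, u[25] = 27, u[26] = 16.
Since (u[25], u[26]) = (u[1], u[2]) = (27, 16) (two consecutive terms determine the rest), the sequence is periodic with period 24.
(2264 - 1) mod 24 = 7, so u[2264] = u[8] = 19.

19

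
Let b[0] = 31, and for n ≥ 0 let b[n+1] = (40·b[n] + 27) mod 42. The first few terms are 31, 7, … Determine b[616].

b[0] = 31; b[1] = 7; b[2] = 13; b[3] = 1; b[4] = 25; b[5] = 19; b[6] = 31.
The sequence repeats with period 6.
So b[616] = b[0 + ((616-0) mod 6)] = b[4] = 25.

25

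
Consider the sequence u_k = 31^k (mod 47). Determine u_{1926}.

Listing terms: u_0 = 1, u_1 = 31, u_2 = 21, u_3 = 40, u_4 = 18, u_5 = 41, u_6 = 2, u_7 = 15, u_8 = 42, u_9 = 33, u_{10} = 36, u_{11} = 35, u_{12} = 4, u_{13} = 30, u_{14} = 37, u_{15} = 19, u_{16} = 25, u_{17} = 23, u_{18} = 8, u_{19} = 13, u_{20} = 27, u_{21} = 38, u_{22} = 3, u_{23} = 46, u_{24} = 16, u_{25} = 26, u_{26} = 7, u_{27} = 29, u_{28} = 6, u_{29} = 45, u_{30} = 32, u_{31} = 5, u_{32} = 14, u_{33} = 11, u_{34} = 12, u_{35} = 43, u_{36} = 17, u_{37} = 10, u_{38} = 28, u_{39} = 22, u_{40} = 24, u_{41} = 39, u_{42} = 34, u_{43} = 20, u_{44} = 9, u_{45} = 44, u_{46} = 1.
The sequence repeats with period 46.
So u_{1926} = u_{0 + ((1926-0) mod 46)} = u_{40} = 24.

24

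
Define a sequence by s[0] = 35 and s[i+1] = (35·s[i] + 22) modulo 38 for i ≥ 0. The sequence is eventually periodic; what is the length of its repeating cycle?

9

Listing terms: s[0] = 35,  s[1] = 31,  s[2] = 5,  s[3] = 7,  s[4] = 1,  s[5] = 19,  s[6] = 3,  s[7] = 13,  s[8] = 21,  s[9] = 35.
Since s[9] = s[0] = 35, the sequence is periodic with period 9.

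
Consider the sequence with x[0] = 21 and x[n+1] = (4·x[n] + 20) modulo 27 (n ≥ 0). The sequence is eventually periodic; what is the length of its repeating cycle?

Computing terms: x[0] = 21, x[1] = 23, x[2] = 4, x[3] = 9, x[4] = 2, x[5] = 1, x[6] = 24, x[7] = 8, x[8] = 25, x[9] = 12, x[10] = 14, x[11] = 22, x[12] = 0, x[13] = 20, x[14] = 19, x[15] = 15, x[16] = 26, x[17] = 16, x[18] = 3, x[19] = 5, x[20] = 13, x[21] = 18, x[22] = 11, x[23] = 10, x[24] = 6, x[25] = 17, x[26] = 7, x[27] = 21.
The sequence repeats with period 27.

27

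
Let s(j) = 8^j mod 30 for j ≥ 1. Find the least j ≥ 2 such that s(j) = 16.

4

Computing terms: s(1) = 8; s(2) = 4; s(3) = 2; s(4) = 16; s(5) = 8.
The sequence repeats with period 4.
The value 16 first appears (with j ≥ 2) at s(4).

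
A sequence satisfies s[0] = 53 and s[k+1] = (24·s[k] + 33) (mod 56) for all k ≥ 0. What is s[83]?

9

s[0] = 53, s[1] = 17, s[2] = 49, s[3] = 33, s[4] = 41, s[5] = 9, s[6] = 25, s[7] = 17.
Since s[7] = s[1] = 17, the sequence is eventually periodic: after a pre-period of length 1 it cycles with period 6.
For k ≥ 1, s[k] depends only on (k - 1) mod 6. (83 - 1) mod 6 = 4, so s[83] = s[5] = 9.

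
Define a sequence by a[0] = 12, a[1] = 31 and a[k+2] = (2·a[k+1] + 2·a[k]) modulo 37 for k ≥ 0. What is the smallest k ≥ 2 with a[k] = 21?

18

We have a[0] = 12, a[1] = 31, a[2] = 12, a[3] = 12, a[4] = 11, a[5] = 9, a[6] = 3, a[7] = 24, a[8] = 17, a[9] = 8, a[10] = 13, a[11] = 5, a[12] = 36, a[13] = 8, a[14] = 14, a[15] = 7, a[16] = 5, a[17] = 24, a[18] = 21, a[19] = 16, a[20] = 0, a[21] = 32, a[22] = 27, a[23] = 7, a[24] = 31, a[25] = 2, a[26] = 29, a[27] = 25, a[28] = 34, a[29] = 7, a[30] = 8, a[31] = 30, a[32] = 2, a[33] = 27, a[34] = 21, a[35] = 22, a[36] = 12, a[37] = 31.
Since (a[36], a[37]) = (a[0], a[1]) = (12, 31) (two consecutive terms determine the rest), the sequence is periodic with period 36.
The value 21 first appears (with k ≥ 2) at a[18].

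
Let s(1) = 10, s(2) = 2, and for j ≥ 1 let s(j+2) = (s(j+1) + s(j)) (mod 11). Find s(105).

4

Listing terms: s(1) = 10; s(2) = 2; s(3) = 1; s(4) = 3; s(5) = 4; s(6) = 7; s(7) = 0; s(8) = 7; s(9) = 7; s(10) = 3; s(11) = 10; s(12) = 2.
The sequence repeats with period 10.
(105 - 1) mod 10 = 4, so s(105) = s(5) = 4.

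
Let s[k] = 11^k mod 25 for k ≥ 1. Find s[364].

16

Listing terms: s[1] = 11, s[2] = 21, s[3] = 6, s[4] = 16, s[5] = 1, s[6] = 11.
The sequence repeats with period 5.
So s[364] = s[1 + ((364-1) mod 5)] = s[4] = 16.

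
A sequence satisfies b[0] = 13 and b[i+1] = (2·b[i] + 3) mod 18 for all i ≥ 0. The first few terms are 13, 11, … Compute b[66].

Listing terms: b[0] = 13,  b[1] = 11,  b[2] = 7,  b[3] = 17,  b[4] = 1,  b[5] = 5,  b[6] = 13.
Since b[6] = b[0] = 13, the sequence is periodic with period 6.
So b[66] = b[0 + ((66-0) mod 6)] = b[0] = 13.

13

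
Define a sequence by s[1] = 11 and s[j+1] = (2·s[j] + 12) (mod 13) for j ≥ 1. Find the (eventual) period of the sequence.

12

We have s[1] = 11, s[2] = 8, s[3] = 2, s[4] = 3, s[5] = 5, s[6] = 9, s[7] = 4, s[8] = 7, s[9] = 0, s[10] = 12, s[11] = 10, s[12] = 6, s[13] = 11.
The sequence repeats with period 12.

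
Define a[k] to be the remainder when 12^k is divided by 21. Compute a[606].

Computing terms: a[1] = 12,  a[2] = 18,  a[3] = 6,  a[4] = 9,  a[5] = 3,  a[6] = 15,  a[7] = 12.
Since a[7] = a[1] = 12, the sequence is periodic with period 6.
(606 - 1) mod 6 = 5, so a[606] = a[6] = 15.

15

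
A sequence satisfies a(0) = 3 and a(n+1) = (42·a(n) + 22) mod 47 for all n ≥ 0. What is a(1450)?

Computing terms: a(0) = 3,  a(1) = 7,  a(2) = 34,  a(3) = 40,  a(4) = 10,  a(5) = 19,  a(6) = 21,  a(7) = 11,  a(8) = 14,  a(9) = 46,  a(10) = 27,  a(11) = 28,  a(12) = 23,  a(13) = 1,  a(14) = 17,  a(15) = 31,  a(16) = 8,  a(17) = 29,  a(18) = 18,  a(19) = 26,  a(20) = 33,  a(21) = 45,  a(22) = 32,  a(23) = 3.
Since a(23) = a(0) = 3, the sequence is periodic with period 23.
(1450 - 0) mod 23 = 1, so a(1450) = a(1) = 7.

7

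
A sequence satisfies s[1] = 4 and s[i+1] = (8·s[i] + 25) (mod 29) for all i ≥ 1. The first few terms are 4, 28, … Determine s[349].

0

Computing terms: s[1] = 4, s[2] = 28, s[3] = 17, s[4] = 16, s[5] = 8, s[6] = 2, s[7] = 12, s[8] = 5, s[9] = 7, s[10] = 23, s[11] = 6, s[12] = 15, s[13] = 0, s[14] = 25, s[15] = 22, s[16] = 27, s[17] = 9, s[18] = 10, s[19] = 18, s[20] = 24, s[21] = 14, s[22] = 21, s[23] = 19, s[24] = 3, s[25] = 20, s[26] = 11, s[27] = 26, s[28] = 1, s[29] = 4.
Since s[29] = s[1] = 4, the sequence is periodic with period 28.
So s[349] = s[1 + ((349-1) mod 28)] = s[13] = 0.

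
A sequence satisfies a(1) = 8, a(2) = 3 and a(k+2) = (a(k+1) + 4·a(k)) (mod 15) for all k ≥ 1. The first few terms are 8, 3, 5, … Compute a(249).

5

Computing terms: a(1) = 8,  a(2) = 3,  a(3) = 5,  a(4) = 2,  a(5) = 7,  a(6) = 0,  a(7) = 13,  a(8) = 13,  a(9) = 5,  a(10) = 12,  a(11) = 2,  a(12) = 5,  a(13) = 13,  a(14) = 3,  a(15) = 10,  a(16) = 7,  a(17) = 2,  a(18) = 0,  a(19) = 8,  a(20) = 8,  a(21) = 10,  a(22) = 12,  a(23) = 7,  a(24) = 10,  a(25) = 8,  a(26) = 3.
The sequence repeats with period 24.
(249 - 1) mod 24 = 8, so a(249) = a(9) = 5.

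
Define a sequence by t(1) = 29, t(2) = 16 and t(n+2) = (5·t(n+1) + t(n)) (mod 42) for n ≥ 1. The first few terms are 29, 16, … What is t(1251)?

25

t(1) = 29,  t(2) = 16,  t(3) = 25,  t(4) = 15,  t(5) = 16,  t(6) = 11,  t(7) = 29,  t(8) = 30,  t(9) = 11,  t(10) = 1,  t(11) = 16,  t(12) = 39,  t(13) = 1,  t(14) = 2,  t(15) = 11,  t(16) = 15,  t(17) = 2,  t(18) = 25,  t(19) = 1,  t(20) = 30,  t(21) = 25,  t(22) = 29,  t(23) = 2,  t(24) = 39,  t(25) = 29,  t(26) = 16.
Since (t(25), t(26)) = (t(1), t(2)) = (29, 16) (two consecutive terms determine the rest), the sequence is periodic with period 24.
So t(1251) = t(1 + ((1251-1) mod 24)) = t(3) = 25.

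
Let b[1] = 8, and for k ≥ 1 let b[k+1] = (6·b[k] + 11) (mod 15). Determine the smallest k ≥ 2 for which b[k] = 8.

6

Computing terms: b[1] = 8, b[2] = 14, b[3] = 5, b[4] = 11, b[5] = 2, b[6] = 8.
The sequence repeats with period 5.
The value 8 next appears (with k ≥ 2) at b[6].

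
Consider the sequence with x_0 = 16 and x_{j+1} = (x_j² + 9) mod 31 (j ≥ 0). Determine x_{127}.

x_0 = 16,  x_1 = 17,  x_2 = 19,  x_3 = 29,  x_4 = 13,  x_5 = 23,  x_6 = 11,  x_7 = 6,  x_8 = 14,  x_9 = 19.
Since x_9 = x_2 = 19, the sequence is eventually periodic: after a pre-period of length 2 it cycles with period 7.
For j ≥ 2, x_j depends only on (j - 2) mod 7. (127 - 2) mod 7 = 6, so x_{127} = x_8 = 14.

14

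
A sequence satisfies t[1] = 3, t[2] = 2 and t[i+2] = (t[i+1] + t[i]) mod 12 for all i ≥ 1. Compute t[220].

7

t[1] = 3, t[2] = 2, t[3] = 5, t[4] = 7, t[5] = 0, t[6] = 7, t[7] = 7, t[8] = 2, t[9] = 9, t[10] = 11, t[11] = 8, t[12] = 7, t[13] = 3, t[14] = 10, t[15] = 1, t[16] = 11, t[17] = 0, t[18] = 11, t[19] = 11, t[20] = 10, t[21] = 9, t[22] = 7, t[23] = 4, t[24] = 11, t[25] = 3, t[26] = 2.
Since (t[25], t[26]) = (t[1], t[2]) = (3, 2) (two consecutive terms determine the rest), the sequence is periodic with period 24.
So t[220] = t[1 + ((220-1) mod 24)] = t[4] = 7.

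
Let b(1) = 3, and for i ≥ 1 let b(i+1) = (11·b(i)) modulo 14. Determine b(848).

Computing terms: b(1) = 3, b(2) = 5, b(3) = 13, b(4) = 3.
Since b(4) = b(1) = 3, the sequence is periodic with period 3.
(848 - 1) mod 3 = 1, so b(848) = b(2) = 5.

5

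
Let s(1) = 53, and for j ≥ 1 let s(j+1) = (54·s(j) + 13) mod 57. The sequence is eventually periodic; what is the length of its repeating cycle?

s(1) = 53, s(2) = 25, s(3) = 52, s(4) = 28, s(5) = 43, s(6) = 55, s(7) = 19, s(8) = 13, s(9) = 31, s(10) = 34, s(11) = 25.
Since s(11) = s(2) = 25, the sequence is eventually periodic: after a pre-period of length 1 it cycles with period 9.

9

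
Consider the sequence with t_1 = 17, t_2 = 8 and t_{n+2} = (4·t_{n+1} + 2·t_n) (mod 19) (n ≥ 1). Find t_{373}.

14

t_1 = 17, t_2 = 8, t_3 = 9, t_4 = 14, t_5 = 17, t_6 = 1, t_7 = 0, t_8 = 2, t_9 = 8, t_{10} = 17, t_{11} = 8.
Since (t_{10}, t_{11}) = (t_1, t_2) = (17, 8) (two consecutive terms determine the rest), the sequence is periodic with period 9.
So t_{373} = t_{1 + ((373-1) mod 9)} = t_4 = 14.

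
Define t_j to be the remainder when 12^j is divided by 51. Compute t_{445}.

Listing terms: t_1 = 12; t_2 = 42; t_3 = 45; t_4 = 30; t_5 = 3; t_6 = 36; t_7 = 24; t_8 = 33; t_9 = 39; t_{10} = 9; t_{11} = 6; t_{12} = 21; t_{13} = 48; t_{14} = 15; t_{15} = 27; t_{16} = 18; t_{17} = 12.
The sequence repeats with period 16.
So t_{445} = t_{1 + ((445-1) mod 16)} = t_{13} = 48.

48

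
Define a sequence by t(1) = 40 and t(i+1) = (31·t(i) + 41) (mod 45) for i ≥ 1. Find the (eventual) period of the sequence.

Computing terms: t(1) = 40, t(2) = 21, t(3) = 17, t(4) = 28, t(5) = 9, t(6) = 5, t(7) = 16, t(8) = 42, t(9) = 38, t(10) = 4, t(11) = 30, t(12) = 26, t(13) = 37, t(14) = 18, t(15) = 14, t(16) = 25, t(17) = 6, t(18) = 2, t(19) = 13, t(20) = 39, t(21) = 35, t(22) = 1, t(23) = 27, t(24) = 23, t(25) = 34, t(26) = 15, t(27) = 11, t(28) = 22, t(29) = 3, t(30) = 44, t(31) = 10, t(32) = 36, t(33) = 32, t(34) = 43, t(35) = 24, t(36) = 20, t(37) = 31, t(38) = 12, t(39) = 8, t(40) = 19, t(41) = 0, t(42) = 41, t(43) = 7, t(44) = 33, t(45) = 29, t(46) = 40.
The sequence repeats with period 45.

45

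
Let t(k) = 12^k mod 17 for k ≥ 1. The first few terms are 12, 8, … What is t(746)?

9

Computing terms: t(1) = 12,  t(2) = 8,  t(3) = 11,  t(4) = 13,  t(5) = 3,  t(6) = 2,  t(7) = 7,  t(8) = 16,  t(9) = 5,  t(10) = 9,  t(11) = 6,  t(12) = 4,  t(13) = 14,  t(14) = 15,  t(15) = 10,  t(16) = 1,  t(17) = 12.
Since t(17) = t(1) = 12, the sequence is periodic with period 16.
(746 - 1) mod 16 = 9, so t(746) = t(10) = 9.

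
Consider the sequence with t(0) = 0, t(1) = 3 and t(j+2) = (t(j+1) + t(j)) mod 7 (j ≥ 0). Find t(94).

We have t(0) = 0,  t(1) = 3,  t(2) = 3,  t(3) = 6,  t(4) = 2,  t(5) = 1,  t(6) = 3,  t(7) = 4,  t(8) = 0,  t(9) = 4,  t(10) = 4,  t(11) = 1,  t(12) = 5,  t(13) = 6,  t(14) = 4,  t(15) = 3,  t(16) = 0,  t(17) = 3.
Since (t(16), t(17)) = (t(0), t(1)) = (0, 3) (two consecutive terms determine the rest), the sequence is periodic with period 16.
So t(94) = t(0 + ((94-0) mod 16)) = t(14) = 4.

4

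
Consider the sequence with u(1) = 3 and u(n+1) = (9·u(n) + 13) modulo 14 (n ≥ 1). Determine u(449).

Computing terms: u(1) = 3,  u(2) = 12,  u(3) = 9,  u(4) = 10,  u(5) = 5,  u(6) = 2,  u(7) = 3.
Since u(7) = u(1) = 3, the sequence is periodic with period 6.
So u(449) = u(1 + ((449-1) mod 6)) = u(5) = 5.

5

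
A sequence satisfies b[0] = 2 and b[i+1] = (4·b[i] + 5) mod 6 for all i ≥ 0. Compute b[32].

Computing terms: b[0] = 2; b[1] = 1; b[2] = 3; b[3] = 5; b[4] = 1.
Since b[4] = b[1] = 1, the sequence is eventually periodic: after a pre-period of length 1 it cycles with period 3.
For i ≥ 1, b[i] depends only on (i - 1) mod 3. (32 - 1) mod 3 = 1, so b[32] = b[2] = 3.

3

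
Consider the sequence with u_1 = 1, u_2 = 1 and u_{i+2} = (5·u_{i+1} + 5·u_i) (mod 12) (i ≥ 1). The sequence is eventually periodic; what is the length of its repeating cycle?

Listing terms: u_1 = 1,  u_2 = 1,  u_3 = 10,  u_4 = 7,  u_5 = 1,  u_6 = 4,  u_7 = 1,  u_8 = 1.
The sequence repeats with period 6.

6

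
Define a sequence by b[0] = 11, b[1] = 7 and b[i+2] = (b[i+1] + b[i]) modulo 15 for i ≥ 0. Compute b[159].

11

We have b[0] = 11, b[1] = 7, b[2] = 3, b[3] = 10, b[4] = 13, b[5] = 8, b[6] = 6, b[7] = 14, b[8] = 5, b[9] = 4, b[10] = 9, b[11] = 13, b[12] = 7, b[13] = 5, b[14] = 12, b[15] = 2, b[16] = 14, b[17] = 1, b[18] = 0, b[19] = 1, b[20] = 1, b[21] = 2, b[22] = 3, b[23] = 5, b[24] = 8, b[25] = 13, b[26] = 6, b[27] = 4, b[28] = 10, b[29] = 14, b[30] = 9, b[31] = 8, b[32] = 2, b[33] = 10, b[34] = 12, b[35] = 7, b[36] = 4, b[37] = 11, b[38] = 0, b[39] = 11, b[40] = 11, b[41] = 7.
Since (b[40], b[41]) = (b[0], b[1]) = (11, 7) (two consecutive terms determine the rest), the sequence is periodic with period 40.
(159 - 0) mod 40 = 39, so b[159] = b[39] = 11.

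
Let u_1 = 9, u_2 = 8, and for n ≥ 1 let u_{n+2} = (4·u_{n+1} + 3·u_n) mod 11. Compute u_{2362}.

Listing terms: u_1 = 9; u_2 = 8; u_3 = 4; u_4 = 7; u_5 = 7; u_6 = 5; u_7 = 8; u_8 = 3; u_9 = 3; u_{10} = 10; u_{11} = 5; u_{12} = 6; u_{13} = 6; u_{14} = 9; u_{15} = 10; u_{16} = 1; u_{17} = 1; u_{18} = 7; u_{19} = 9; u_{20} = 2; u_{21} = 2; u_{22} = 3; u_{23} = 7; u_{24} = 4; u_{25} = 4; u_{26} = 6; u_{27} = 3; u_{28} = 8; u_{29} = 8; u_{30} = 1; u_{31} = 6; u_{32} = 5; u_{33} = 5; u_{34} = 2; u_{35} = 1; u_{36} = 10; u_{37} = 10; u_{38} = 4; u_{39} = 2; u_{40} = 9; u_{41} = 9; u_{42} = 8.
The sequence repeats with period 40.
So u_{2362} = u_{1 + ((2362-1) mod 40)} = u_2 = 8.

8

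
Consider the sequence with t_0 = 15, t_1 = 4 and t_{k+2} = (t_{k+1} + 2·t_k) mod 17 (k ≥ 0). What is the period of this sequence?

Computing terms: t_0 = 15; t_1 = 4; t_2 = 0; t_3 = 8; t_4 = 8; t_5 = 7; t_6 = 6; t_7 = 3; t_8 = 15; t_9 = 4.
The sequence repeats with period 8.

8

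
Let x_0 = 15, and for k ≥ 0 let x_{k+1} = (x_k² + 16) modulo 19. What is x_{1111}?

6

Computing terms: x_0 = 15,  x_1 = 13,  x_2 = 14,  x_3 = 3,  x_4 = 6,  x_5 = 14.
Since x_5 = x_2 = 14, the sequence is eventually periodic: after a pre-period of length 2 it cycles with period 3.
For k ≥ 2, x_k depends only on (k - 2) mod 3. (1111 - 2) mod 3 = 2, so x_{1111} = x_4 = 6.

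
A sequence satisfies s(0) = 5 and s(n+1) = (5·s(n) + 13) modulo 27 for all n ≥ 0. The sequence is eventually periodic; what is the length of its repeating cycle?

s(0) = 5; s(1) = 11; s(2) = 14; s(3) = 2; s(4) = 23; s(5) = 20; s(6) = 5.
Since s(6) = s(0) = 5, the sequence is periodic with period 6.

6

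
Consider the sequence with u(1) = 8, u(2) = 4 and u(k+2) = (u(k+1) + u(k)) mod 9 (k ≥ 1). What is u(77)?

1

Computing terms: u(1) = 8, u(2) = 4, u(3) = 3, u(4) = 7, u(5) = 1, u(6) = 8, u(7) = 0, u(8) = 8, u(9) = 8, u(10) = 7, u(11) = 6, u(12) = 4, u(13) = 1, u(14) = 5, u(15) = 6, u(16) = 2, u(17) = 8, u(18) = 1, u(19) = 0, u(20) = 1, u(21) = 1, u(22) = 2, u(23) = 3, u(24) = 5, u(25) = 8, u(26) = 4.
The sequence repeats with period 24.
(77 - 1) mod 24 = 4, so u(77) = u(5) = 1.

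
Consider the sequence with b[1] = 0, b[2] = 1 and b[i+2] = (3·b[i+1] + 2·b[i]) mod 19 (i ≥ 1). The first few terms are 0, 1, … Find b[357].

Computing terms: b[1] = 0,  b[2] = 1,  b[3] = 3,  b[4] = 11,  b[5] = 1,  b[6] = 6,  b[7] = 1,  b[8] = 15,  b[9] = 9,  b[10] = 0,  b[11] = 18,  b[12] = 16,  b[13] = 8,  b[14] = 18,  b[15] = 13,  b[16] = 18,  b[17] = 4,  b[18] = 10,  b[19] = 0,  b[20] = 1.
Since (b[19], b[20]) = (b[1], b[2]) = (0, 1) (two consecutive terms determine the rest), the sequence is periodic with period 18.
So b[357] = b[1 + ((357-1) mod 18)] = b[15] = 13.

13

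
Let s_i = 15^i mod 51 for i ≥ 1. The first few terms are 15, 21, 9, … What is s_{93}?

Computing terms: s_1 = 15; s_2 = 21; s_3 = 9; s_4 = 33; s_5 = 36; s_6 = 30; s_7 = 42; s_8 = 18; s_9 = 15.
The sequence repeats with period 8.
(93 - 1) mod 8 = 4, so s_{93} = s_5 = 36.

36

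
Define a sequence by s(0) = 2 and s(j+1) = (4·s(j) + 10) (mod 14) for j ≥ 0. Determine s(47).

12

Listing terms: s(0) = 2,  s(1) = 4,  s(2) = 12,  s(3) = 2.
The sequence repeats with period 3.
So s(47) = s(0 + ((47-0) mod 3)) = s(2) = 12.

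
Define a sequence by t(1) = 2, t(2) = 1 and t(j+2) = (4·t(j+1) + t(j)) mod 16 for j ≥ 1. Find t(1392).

Computing terms: t(1) = 2,  t(2) = 1,  t(3) = 6,  t(4) = 9,  t(5) = 10,  t(6) = 1,  t(7) = 14,  t(8) = 9,  t(9) = 2,  t(10) = 1.
Since (t(9), t(10)) = (t(1), t(2)) = (2, 1) (two consecutive terms determine the rest), the sequence is periodic with period 8.
(1392 - 1) mod 8 = 7, so t(1392) = t(8) = 9.

9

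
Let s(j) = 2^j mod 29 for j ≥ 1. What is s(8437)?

19

We have s(1) = 2, s(2) = 4, s(3) = 8, s(4) = 16, s(5) = 3, s(6) = 6, s(7) = 12, s(8) = 24, s(9) = 19, s(10) = 9, s(11) = 18, s(12) = 7, s(13) = 14, s(14) = 28, s(15) = 27, s(16) = 25, s(17) = 21, s(18) = 13, s(19) = 26, s(20) = 23, s(21) = 17, s(22) = 5, s(23) = 10, s(24) = 20, s(25) = 11, s(26) = 22, s(27) = 15, s(28) = 1, s(29) = 2.
Since s(29) = s(1) = 2, the sequence is periodic with period 28.
So s(8437) = s(1 + ((8437-1) mod 28)) = s(9) = 19.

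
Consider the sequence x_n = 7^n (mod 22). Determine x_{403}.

13

We have x_0 = 1,  x_1 = 7,  x_2 = 5,  x_3 = 13,  x_4 = 3,  x_5 = 21,  x_6 = 15,  x_7 = 17,  x_8 = 9,  x_9 = 19,  x_{10} = 1.
The sequence repeats with period 10.
So x_{403} = x_{0 + ((403-0) mod 10)} = x_3 = 13.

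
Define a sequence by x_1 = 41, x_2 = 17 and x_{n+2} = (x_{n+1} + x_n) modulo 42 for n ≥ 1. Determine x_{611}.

Computing terms: x_1 = 41; x_2 = 17; x_3 = 16; x_4 = 33; x_5 = 7; x_6 = 40; x_7 = 5; x_8 = 3; x_9 = 8; x_{10} = 11; x_{11} = 19; x_{12} = 30; x_{13} = 7; x_{14} = 37; x_{15} = 2; x_{16} = 39; x_{17} = 41; x_{18} = 38; x_{19} = 37; x_{20} = 33; x_{21} = 28; x_{22} = 19; x_{23} = 5; x_{24} = 24; x_{25} = 29; x_{26} = 11; x_{27} = 40; x_{28} = 9; x_{29} = 7; x_{30} = 16; x_{31} = 23; x_{32} = 39; x_{33} = 20; x_{34} = 17; x_{35} = 37; x_{36} = 12; x_{37} = 7; x_{38} = 19; x_{39} = 26; x_{40} = 3; x_{41} = 29; x_{42} = 32; x_{43} = 19; x_{44} = 9; x_{45} = 28; x_{46} = 37; x_{47} = 23; x_{48} = 18; x_{49} = 41; x_{50} = 17.
The sequence repeats with period 48.
(611 - 1) mod 48 = 34, so x_{611} = x_{35} = 37.

37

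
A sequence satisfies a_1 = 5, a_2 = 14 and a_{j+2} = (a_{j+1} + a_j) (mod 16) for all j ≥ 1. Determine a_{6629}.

4

Computing terms: a_1 = 5, a_2 = 14, a_3 = 3, a_4 = 1, a_5 = 4, a_6 = 5, a_7 = 9, a_8 = 14, a_9 = 7, a_{10} = 5, a_{11} = 12, a_{12} = 1, a_{13} = 13, a_{14} = 14, a_{15} = 11, a_{16} = 9, a_{17} = 4, a_{18} = 13, a_{19} = 1, a_{20} = 14, a_{21} = 15, a_{22} = 13, a_{23} = 12, a_{24} = 9, a_{25} = 5, a_{26} = 14.
The sequence repeats with period 24.
(6629 - 1) mod 24 = 4, so a_{6629} = a_5 = 4.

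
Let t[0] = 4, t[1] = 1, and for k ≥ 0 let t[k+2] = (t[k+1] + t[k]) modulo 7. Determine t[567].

3

Listing terms: t[0] = 4,  t[1] = 1,  t[2] = 5,  t[3] = 6,  t[4] = 4,  t[5] = 3,  t[6] = 0,  t[7] = 3,  t[8] = 3,  t[9] = 6,  t[10] = 2,  t[11] = 1,  t[12] = 3,  t[13] = 4,  t[14] = 0,  t[15] = 4,  t[16] = 4,  t[17] = 1.
Since (t[16], t[17]) = (t[0], t[1]) = (4, 1) (two consecutive terms determine the rest), the sequence is periodic with period 16.
(567 - 0) mod 16 = 7, so t[567] = t[7] = 3.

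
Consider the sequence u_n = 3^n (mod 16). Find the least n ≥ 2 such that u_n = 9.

2

u_1 = 3, u_2 = 9, u_3 = 11, u_4 = 1, u_5 = 3.
The sequence repeats with period 4.
The value 9 first appears (with n ≥ 2) at u_2.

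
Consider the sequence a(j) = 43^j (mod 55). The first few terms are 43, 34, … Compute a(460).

1

Listing terms: a(1) = 43,  a(2) = 34,  a(3) = 32,  a(4) = 1,  a(5) = 43.
Since a(5) = a(1) = 43, the sequence is periodic with period 4.
(460 - 1) mod 4 = 3, so a(460) = a(4) = 1.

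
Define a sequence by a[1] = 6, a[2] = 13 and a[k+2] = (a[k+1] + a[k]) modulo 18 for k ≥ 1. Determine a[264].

a[1] = 6, a[2] = 13, a[3] = 1, a[4] = 14, a[5] = 15, a[6] = 11, a[7] = 8, a[8] = 1, a[9] = 9, a[10] = 10, a[11] = 1, a[12] = 11, a[13] = 12, a[14] = 5, a[15] = 17, a[16] = 4, a[17] = 3, a[18] = 7, a[19] = 10, a[20] = 17, a[21] = 9, a[22] = 8, a[23] = 17, a[24] = 7, a[25] = 6, a[26] = 13.
The sequence repeats with period 24.
So a[264] = a[1 + ((264-1) mod 24)] = a[24] = 7.

7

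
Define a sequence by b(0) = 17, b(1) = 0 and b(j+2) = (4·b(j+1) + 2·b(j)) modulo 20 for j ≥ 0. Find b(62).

Listing terms: b(0) = 17, b(1) = 0, b(2) = 14, b(3) = 16, b(4) = 12, b(5) = 0, b(6) = 4, b(7) = 16, b(8) = 12.
Since (b(7), b(8)) = (b(3), b(4)) = (16, 12) (two consecutive terms determine the rest), the sequence is eventually periodic: after a pre-period of length 3 it cycles with period 4.
For j ≥ 3, b(j) depends only on (j - 3) mod 4. (62 - 3) mod 4 = 3, so b(62) = b(6) = 4.

4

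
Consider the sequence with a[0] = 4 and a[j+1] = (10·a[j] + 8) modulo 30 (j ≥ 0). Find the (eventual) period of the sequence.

Listing terms: a[0] = 4,  a[1] = 18,  a[2] = 8,  a[3] = 28,  a[4] = 18.
Since a[4] = a[1] = 18, the sequence is eventually periodic: after a pre-period of length 1 it cycles with period 3.

3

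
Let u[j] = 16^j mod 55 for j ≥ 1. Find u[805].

1

u[1] = 16; u[2] = 36; u[3] = 26; u[4] = 31; u[5] = 1; u[6] = 16.
The sequence repeats with period 5.
(805 - 1) mod 5 = 4, so u[805] = u[5] = 1.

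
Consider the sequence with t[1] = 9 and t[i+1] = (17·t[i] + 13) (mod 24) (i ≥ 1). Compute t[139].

3

We have t[1] = 9, t[2] = 22, t[3] = 3, t[4] = 16, t[5] = 21, t[6] = 10, t[7] = 15, t[8] = 4, t[9] = 9.
The sequence repeats with period 8.
(139 - 1) mod 8 = 2, so t[139] = t[3] = 3.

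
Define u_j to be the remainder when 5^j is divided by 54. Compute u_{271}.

5

u_0 = 1; u_1 = 5; u_2 = 25; u_3 = 17; u_4 = 31; u_5 = 47; u_6 = 19; u_7 = 41; u_8 = 43; u_9 = 53; u_{10} = 49; u_{11} = 29; u_{12} = 37; u_{13} = 23; u_{14} = 7; u_{15} = 35; u_{16} = 13; u_{17} = 11; u_{18} = 1.
The sequence repeats with period 18.
(271 - 0) mod 18 = 1, so u_{271} = u_1 = 5.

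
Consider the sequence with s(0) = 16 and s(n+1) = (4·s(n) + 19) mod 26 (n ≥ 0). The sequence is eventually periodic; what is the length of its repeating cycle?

6

We have s(0) = 16,  s(1) = 5,  s(2) = 13,  s(3) = 19,  s(4) = 17,  s(5) = 9,  s(6) = 3,  s(7) = 5.
Since s(7) = s(1) = 5, the sequence is eventually periodic: after a pre-period of length 1 it cycles with period 6.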